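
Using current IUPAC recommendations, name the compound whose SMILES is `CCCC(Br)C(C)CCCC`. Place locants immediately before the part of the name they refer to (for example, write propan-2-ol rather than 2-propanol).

The parent chain contains 9 carbons (nonane).
Number the chain so that the substituent locant set {4,5} is lower than {5,6} at the first point of difference.
With this numbering: a bromo group at C-4; a methyl group at C-5.
The substituents are ordered alphabetically, ignoring any di-/tri- multipliers.
Putting it together: 4-bromo-5-methylnonane.

4-bromo-5-methylnonane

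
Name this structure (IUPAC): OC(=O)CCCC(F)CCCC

Counting along the main chain through the –COOH group gives 9 carbons: the parent is nonane.
A carboxylic acid (terminal –COOH) is the principal characteristic group, giving the suffix -oic acid.
Choose the numbering such that the carboxylic acid carbon is C-1 by definition.
This places a fluoro group at C-5.
Putting it together: 5-fluorononanoic acid.

5-fluorononanoic acid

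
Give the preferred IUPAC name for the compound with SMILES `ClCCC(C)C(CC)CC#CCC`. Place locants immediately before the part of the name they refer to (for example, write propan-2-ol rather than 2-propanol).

Counting along the main chain through the multiple bond gives 9 carbons: the parent is nonane.
A C≡C triple bond in the chain gives the infix -yne-.
The numbering direction is chosen so that numbering from this end puts the triple bond at C-3 rather than C-6.
This places the triple bond between C-3 and C-4; a chloro group at C-9; an ethyl group at C-6; a methyl group at C-7.
Substituent prefixes are cited in alphabetical order (multiplying prefixes like di-/tri- are ignored for ordering).
Assembling the pieces gives 9-chloro-6-ethyl-7-methylnon-3-yne.

9-chloro-6-ethyl-7-methylnon-3-yne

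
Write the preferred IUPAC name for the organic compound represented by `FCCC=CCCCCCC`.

1-fluorodec-3-ene

Counting along the main chain through the multiple bond gives 10 carbons: the parent is decane.
A C=C double bond in the chain gives the infix -ene-.
Choose the numbering such that numbering from this end puts the double bond at C-3 rather than C-7.
With this numbering: the double bond between C-3 and C-4; a fluoro group at C-1.
Putting it together: 1-fluorodec-3-ene.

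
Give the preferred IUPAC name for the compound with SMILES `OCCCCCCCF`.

7-fluoroheptan-1-ol

The longest carbon chain that includes the –OH group has 7 carbons, so the parent hydride is heptane.
An alcohol (–OH) is the principal characteristic group, giving the suffix -ol.
The numbering direction is chosen so that numbering from this end puts the hydroxyl group at C-1 rather than C-7.
That gives the hydroxyl at C-1; a fluoro group at C-7.
Putting it together: 7-fluoroheptan-1-ol.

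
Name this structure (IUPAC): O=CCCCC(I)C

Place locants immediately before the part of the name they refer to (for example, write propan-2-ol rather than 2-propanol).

Counting along the main chain through the –CHO group gives 6 carbons: the parent is hexane.
The principal characteristic group is an aldehyde (terminal –CHO), named with the suffix -al.
Number the chain so that the aldehyde carbon is C-1 by definition.
With this numbering: an iodo group at C-5.
The name is 5-iodohexanal.

5-iodohexanal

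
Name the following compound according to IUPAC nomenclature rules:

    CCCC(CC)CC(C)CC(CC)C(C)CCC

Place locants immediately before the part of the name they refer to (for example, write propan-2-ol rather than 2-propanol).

5,9-diethyl-4,7-dimethyldodecane

The longest continuous carbon chain has 12 atoms, so the parent hydride is dodecane.
Number the chain so that the substituent locant set {4,5,7,9} is lower than {4,6,8,9} at the first point of difference.
With this numbering: ethyl groups at C-5 and C-9; methyl groups at C-4 and C-7.
Substituent prefixes are cited in alphabetical order (multiplying prefixes like di-/tri- are ignored for ordering).
Putting it together: 5,9-diethyl-4,7-dimethyldodecane.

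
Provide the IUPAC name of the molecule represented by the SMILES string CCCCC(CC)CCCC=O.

The longest chain bearing the –CHO group is 9 carbons long (nonane).
An aldehyde (terminal –CHO) is the principal characteristic group, giving the suffix -al.
The numbering direction is chosen so that the aldehyde carbon is C-1 by definition.
This places an ethyl group at C-5.
Putting it together: 5-ethylnonanal.

5-ethylnonanal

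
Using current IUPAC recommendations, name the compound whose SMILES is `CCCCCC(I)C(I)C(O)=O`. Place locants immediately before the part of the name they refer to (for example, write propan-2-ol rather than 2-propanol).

2,3-diiodooctanoic acid

The longest chain bearing the –COOH group is 8 carbons long (octane).
The highest-priority functional group is a carboxylic acid (terminal –COOH), so the name ends in -oic acid.
The numbering direction is chosen so that the carboxylic acid carbon is C-1 by definition.
This places iodo groups at C-2 and C-3.
The name is 2,3-diiodooctanoic acid.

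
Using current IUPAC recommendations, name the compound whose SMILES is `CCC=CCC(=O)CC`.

Counting along the main chain through the carbonyl and the multiple bond gives 8 carbons: the parent is octane.
The highest-priority functional group is a ketone (C=O on an internal carbon), so the name ends in -one.
There is one C=C double bond, indicated by the ending -ene.
The numbering direction is chosen so that numbering from this end puts the carbonyl group at C-3 rather than C-6.
This places the carbonyl at C-3; the double bond between C-5 and C-6.
The name is oct-5-en-3-one.

oct-5-en-3-one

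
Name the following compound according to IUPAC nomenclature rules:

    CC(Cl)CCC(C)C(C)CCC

2-chloro-5,6-dimethylnonane

The longest carbon chain is 9 atoms: the parent is nonane.
Number the chain so that the substituent locant set {2,5,6} is lower than {4,5,8} at the first point of difference.
This places a chloro group at C-2; methyl groups at C-5 and C-6.
Substituent prefixes are cited in alphabetical order (multiplying prefixes like di-/tri- are ignored for ordering).
Assembling the pieces gives 2-chloro-5,6-dimethylnonane.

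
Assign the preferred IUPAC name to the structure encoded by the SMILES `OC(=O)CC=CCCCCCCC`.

undec-3-enoic acid

Counting along the main chain through the –COOH group and the multiple bond gives 11 carbons: the parent is undecane.
The highest-priority functional group is a carboxylic acid (terminal –COOH), so the name ends in -oic acid.
There is one C=C double bond, indicated by the ending -ene.
Number the chain so that the carboxylic acid carbon is C-1 by definition.
That gives the double bond between C-3 and C-4.
Putting it together: undec-3-enoic acid.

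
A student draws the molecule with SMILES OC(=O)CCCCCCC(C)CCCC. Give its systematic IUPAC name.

8-methyldodecanoic acid

The longest chain bearing the –COOH group is 12 carbons long (dodecane).
The principal characteristic group is a carboxylic acid (terminal –COOH), named with the suffix -oic acid.
The numbering direction is chosen so that the carboxylic acid carbon is C-1 by definition.
That gives a methyl group at C-8.
Putting it together: 8-methyldodecanoic acid.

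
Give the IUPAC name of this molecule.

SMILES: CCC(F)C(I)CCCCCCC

The parent chain contains 11 carbons (undecane).
The numbering direction is chosen so that the substituent locant set {3,4} is lower than {8,9} at the first point of difference.
This places a fluoro group at C-3; an iodo group at C-4.
Substituent prefixes are cited in alphabetical order (multiplying prefixes like di-/tri- are ignored for ordering).
Assembling the pieces gives 3-fluoro-4-iodoundecane.

3-fluoro-4-iodoundecane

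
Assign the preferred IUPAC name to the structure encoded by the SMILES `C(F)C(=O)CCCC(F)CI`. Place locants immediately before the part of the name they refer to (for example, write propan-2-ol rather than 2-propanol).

The longest carbon chain that includes the carbonyl has 7 carbons, so the parent hydride is heptane.
A ketone (C=O on an internal carbon) is the principal characteristic group, giving the suffix -one.
The numbering direction is chosen so that numbering from this end puts the carbonyl group at C-2 rather than C-6.
This places the carbonyl at C-2; fluoro groups at C-1 and C-6; an iodo group at C-7.
Substituent prefixes are cited in alphabetical order (multiplying prefixes like di-/tri- are ignored for ordering).
Assembling the pieces gives 1,6-difluoro-7-iodoheptan-2-one.

1,6-difluoro-7-iodoheptan-2-one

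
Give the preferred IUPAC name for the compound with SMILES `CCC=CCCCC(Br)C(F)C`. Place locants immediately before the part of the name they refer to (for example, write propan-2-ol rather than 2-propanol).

8-bromo-9-fluorodec-3-ene

Counting along the main chain through the multiple bond gives 10 carbons: the parent is decane.
There is one C=C double bond, indicated by the ending -ene.
Choose the numbering such that numbering from this end puts the double bond at C-3 rather than C-7.
This places the double bond between C-3 and C-4; a bromo group at C-8; a fluoro group at C-9.
Substituent prefixes are cited in alphabetical order (multiplying prefixes like di-/tri- are ignored for ordering).
The name is 8-bromo-9-fluorodec-3-ene.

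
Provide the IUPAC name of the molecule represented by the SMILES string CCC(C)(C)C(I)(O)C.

Counting along the main chain through the –OH group gives 5 carbons: the parent is pentane.
An alcohol (–OH) is the principal characteristic group, giving the suffix -ol.
Number the chain so that numbering from this end puts the hydroxyl group at C-2 rather than C-4.
This places the hydroxyl at C-2; an iodo group at C-2; two methyl groups at C-3.
Substituent prefixes are cited in alphabetical order (multiplying prefixes like di-/tri- are ignored for ordering).
The name is 2-iodo-3,3-dimethylpentan-2-ol.

2-iodo-3,3-dimethylpentan-2-ol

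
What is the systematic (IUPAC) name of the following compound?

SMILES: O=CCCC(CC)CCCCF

4-ethyl-8-fluorooctanal

Counting along the main chain through the –CHO group gives 8 carbons: the parent is octane.
The highest-priority functional group is an aldehyde (terminal –CHO), so the name ends in -al.
The numbering direction is chosen so that the aldehyde carbon is C-1 by definition.
With this numbering: an ethyl group at C-4; a fluoro group at C-8.
Prefixes are listed alphabetically: ethyl, fluoro.
The name is 4-ethyl-8-fluorooctanal.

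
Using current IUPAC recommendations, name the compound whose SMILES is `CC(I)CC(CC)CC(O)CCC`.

The longest carbon chain that includes the –OH group has 9 carbons, so the parent hydride is nonane.
The highest-priority functional group is an alcohol (–OH), so the name ends in -ol.
Number the chain so that numbering from this end puts the hydroxyl group at C-4 rather than C-6.
This places the hydroxyl at C-4; an ethyl group at C-6; an iodo group at C-8.
The substituents are ordered alphabetically, ignoring any di-/tri- multipliers.
Putting it together: 6-ethyl-8-iodononan-4-ol.

6-ethyl-8-iodononan-4-ol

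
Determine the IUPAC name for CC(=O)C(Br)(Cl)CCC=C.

Counting along the main chain through the carbonyl and the multiple bond gives 7 carbons: the parent is heptane.
The highest-priority functional group is a ketone (C=O on an internal carbon), so the name ends in -one.
The chain contains a C=C double bond, so the unsaturation ending is -ene.
The numbering direction is chosen so that numbering from this end puts the carbonyl group at C-2 rather than C-6.
This places the carbonyl at C-2; the double bond between C-6 and C-7; a bromo group at C-3; a chloro group at C-3.
The substituents are ordered alphabetically, ignoring any di-/tri- multipliers.
The name is 3-bromo-3-chlorohept-6-en-2-one.

3-bromo-3-chlorohept-6-en-2-one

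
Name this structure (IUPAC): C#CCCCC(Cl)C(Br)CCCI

7-bromo-6-chloro-10-iododec-1-yne

Counting along the main chain through the multiple bond gives 10 carbons: the parent is decane.
There is one C≡C triple bond, indicated by the ending -yne.
Choose the numbering such that numbering from this end puts the triple bond at C-1 rather than C-9.
With this numbering: the triple bond between C-1 and C-2; a bromo group at C-7; a chloro group at C-6; an iodo group at C-10.
Prefixes are listed alphabetically: bromo, chloro, iodo.
Assembling the pieces gives 7-bromo-6-chloro-10-iododec-1-yne.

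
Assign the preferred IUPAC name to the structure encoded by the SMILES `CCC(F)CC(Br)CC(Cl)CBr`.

1,4-dibromo-2-chloro-6-fluorooctane

The longest carbon chain is 8 atoms: the parent is octane.
Choose the numbering such that the substituent locant set {1,2,4,6} is lower than {3,5,7,8} at the first point of difference.
This places bromo groups at C-1 and C-4; a chloro group at C-2; a fluoro group at C-6.
Prefixes are listed alphabetically: bromo, chloro, fluoro.
Assembling the pieces gives 1,4-dibromo-2-chloro-6-fluorooctane.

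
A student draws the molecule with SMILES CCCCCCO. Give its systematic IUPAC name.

hexan-1-ol

The longest carbon chain that includes the –OH group has 6 carbons, so the parent hydride is hexane.
The highest-priority functional group is an alcohol (–OH), so the name ends in -ol.
Number the chain so that numbering from this end puts the hydroxyl group at C-1 rather than C-6.
With this numbering: the hydroxyl at C-1.
The name is hexan-1-ol.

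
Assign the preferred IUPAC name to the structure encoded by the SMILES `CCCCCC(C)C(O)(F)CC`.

The longest carbon chain that includes the –OH group has 9 carbons, so the parent hydride is nonane.
The principal characteristic group is an alcohol (–OH), named with the suffix -ol.
The numbering direction is chosen so that numbering from this end puts the hydroxyl group at C-3 rather than C-7.
This places the hydroxyl at C-3; a fluoro group at C-3; a methyl group at C-4.
Substituent prefixes are cited in alphabetical order (multiplying prefixes like di-/tri- are ignored for ordering).
Assembling the pieces gives 3-fluoro-4-methylnonan-3-ol.

3-fluoro-4-methylnonan-3-ol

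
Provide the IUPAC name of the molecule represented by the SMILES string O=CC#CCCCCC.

Counting along the main chain through the –CHO group and the multiple bond gives 8 carbons: the parent is octane.
The highest-priority functional group is an aldehyde (terminal –CHO), so the name ends in -al.
The chain contains a C≡C triple bond, so the unsaturation ending is -yne.
Choose the numbering such that the aldehyde carbon is C-1 by definition.
That gives the triple bond between C-2 and C-3.
Assembling the pieces gives oct-2-ynal.

oct-2-ynal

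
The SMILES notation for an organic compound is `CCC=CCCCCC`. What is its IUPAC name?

non-3-ene

The longest chain bearing the multiple bond is 9 carbons long (nonane).
The chain contains a C=C double bond, so the unsaturation ending is -ene.
Number the chain so that numbering from this end puts the double bond at C-3 rather than C-6.
That gives the double bond between C-3 and C-4.
The name is non-3-ene.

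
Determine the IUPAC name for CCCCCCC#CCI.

The longest chain bearing the multiple bond is 9 carbons long (nonane).
There is one C≡C triple bond, indicated by the ending -yne.
Number the chain so that numbering from this end puts the triple bond at C-2 rather than C-7.
This places the triple bond between C-2 and C-3; an iodo group at C-1.
The name is 1-iodonon-2-yne.

1-iodonon-2-yne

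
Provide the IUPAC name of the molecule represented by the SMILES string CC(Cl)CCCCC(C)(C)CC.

The longest continuous carbon chain has 9 atoms, so the parent hydride is nonane.
Choose the numbering such that the substituent locant set {2,7,7} is lower than {3,3,8} at the first point of difference.
That gives a chloro group at C-2; two methyl groups at C-7.
Prefixes are listed alphabetically: chloro, methyl.
The name is 2-chloro-7,7-dimethylnonane.

2-chloro-7,7-dimethylnonane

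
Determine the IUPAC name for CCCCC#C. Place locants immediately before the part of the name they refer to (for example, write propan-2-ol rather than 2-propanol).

hex-1-yne

Counting along the main chain through the multiple bond gives 6 carbons: the parent is hexane.
There is one C≡C triple bond, indicated by the ending -yne.
Number the chain so that numbering from this end puts the triple bond at C-1 rather than C-5.
This places the triple bond between C-1 and C-2.
The name is hex-1-yne.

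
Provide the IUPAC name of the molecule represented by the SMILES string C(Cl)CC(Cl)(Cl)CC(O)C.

4,4,6-trichlorohexan-2-ol

The longest chain bearing the –OH group is 6 carbons long (hexane).
The highest-priority functional group is an alcohol (–OH), so the name ends in -ol.
Choose the numbering such that numbering from this end puts the hydroxyl group at C-2 rather than C-5.
With this numbering: the hydroxyl at C-2; chloro groups at C-4 (×2) and C-6.
Assembling the pieces gives 4,4,6-trichlorohexan-2-ol.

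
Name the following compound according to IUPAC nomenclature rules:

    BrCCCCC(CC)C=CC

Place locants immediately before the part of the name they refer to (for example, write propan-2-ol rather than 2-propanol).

The longest carbon chain that includes the multiple bond has 8 carbons, so the parent hydride is octane.
There is one C=C double bond, indicated by the ending -ene.
The numbering direction is chosen so that numbering from this end puts the double bond at C-2 rather than C-6.
This places the double bond between C-2 and C-3; a bromo group at C-8; an ethyl group at C-4.
Prefixes are listed alphabetically: bromo, ethyl.
Putting it together: 8-bromo-4-ethyloct-2-ene.

8-bromo-4-ethyloct-2-ene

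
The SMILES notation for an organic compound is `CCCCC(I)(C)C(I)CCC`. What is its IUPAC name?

4,5-diiodo-5-methylnonane

The longest continuous carbon chain has 9 atoms, so the parent hydride is nonane.
Choose the numbering such that the substituent locant set {4,5,5} is lower than {5,5,6} at the first point of difference.
That gives iodo groups at C-4 and C-5; a methyl group at C-5.
Prefixes are listed alphabetically: iodo, methyl.
Putting it together: 4,5-diiodo-5-methylnonane.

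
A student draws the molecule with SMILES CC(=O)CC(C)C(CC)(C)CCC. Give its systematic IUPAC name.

5-ethyl-4,5-dimethyloctan-2-one

The longest chain bearing the carbonyl is 8 carbons long (octane).
The highest-priority functional group is a ketone (C=O on an internal carbon), so the name ends in -one.
Number the chain so that numbering from this end puts the carbonyl group at C-2 rather than C-7.
That gives the carbonyl at C-2; an ethyl group at C-5; methyl groups at C-4 and C-5.
The substituents are ordered alphabetically, ignoring any di-/tri- multipliers.
The name is 5-ethyl-4,5-dimethyloctan-2-one.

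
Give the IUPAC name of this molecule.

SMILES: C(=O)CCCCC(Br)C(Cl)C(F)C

6-bromo-7-chloro-8-fluorononanal

The longest carbon chain that includes the –CHO group has 9 carbons, so the parent hydride is nonane.
The highest-priority functional group is an aldehyde (terminal –CHO), so the name ends in -al.
Choose the numbering such that the aldehyde carbon is C-1 by definition.
With this numbering: a bromo group at C-6; a chloro group at C-7; a fluoro group at C-8.
Substituent prefixes are cited in alphabetical order (multiplying prefixes like di-/tri- are ignored for ordering).
The name is 6-bromo-7-chloro-8-fluorononanal.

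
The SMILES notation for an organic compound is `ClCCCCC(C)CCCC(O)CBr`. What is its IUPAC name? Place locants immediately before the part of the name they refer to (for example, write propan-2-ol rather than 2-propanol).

1-bromo-10-chloro-6-methyldecan-2-ol

Counting along the main chain through the –OH group gives 10 carbons: the parent is decane.
The highest-priority functional group is an alcohol (–OH), so the name ends in -ol.
Number the chain so that numbering from this end puts the hydroxyl group at C-2 rather than C-9.
That gives the hydroxyl at C-2; a bromo group at C-1; a chloro group at C-10; a methyl group at C-6.
Prefixes are listed alphabetically: bromo, chloro, methyl.
Putting it together: 1-bromo-10-chloro-6-methyldecan-2-ol.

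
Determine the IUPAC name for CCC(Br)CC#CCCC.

7-bromonon-4-yne

The longest chain bearing the multiple bond is 9 carbons long (nonane).
The chain contains a C≡C triple bond, so the unsaturation ending is -yne.
Choose the numbering such that numbering from this end puts the triple bond at C-4 rather than C-5.
That gives the triple bond between C-4 and C-5; a bromo group at C-7.
Putting it together: 7-bromonon-4-yne.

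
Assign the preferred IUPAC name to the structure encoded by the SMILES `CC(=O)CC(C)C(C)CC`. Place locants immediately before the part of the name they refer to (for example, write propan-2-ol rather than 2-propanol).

4,5-dimethylheptan-2-one

The longest chain bearing the carbonyl is 7 carbons long (heptane).
A ketone (C=O on an internal carbon) is the principal characteristic group, giving the suffix -one.
Number the chain so that numbering from this end puts the carbonyl group at C-2 rather than C-6.
That gives the carbonyl at C-2; methyl groups at C-4 and C-5.
The name is 4,5-dimethylheptan-2-one.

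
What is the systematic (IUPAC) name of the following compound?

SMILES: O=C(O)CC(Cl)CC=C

Counting along the main chain through the –COOH group and the multiple bond gives 6 carbons: the parent is hexane.
The highest-priority functional group is a carboxylic acid (terminal –COOH), so the name ends in -oic acid.
A C=C double bond in the chain gives the infix -ene-.
Number the chain so that the carboxylic acid carbon is C-1 by definition.
That gives the double bond between C-5 and C-6; a chloro group at C-3.
Putting it together: 3-chlorohex-5-enoic acid.

3-chlorohex-5-enoic acid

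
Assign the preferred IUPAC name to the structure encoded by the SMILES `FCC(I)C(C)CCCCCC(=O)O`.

9-fluoro-8-iodo-7-methylnonanoic acid

Counting along the main chain through the –COOH group gives 9 carbons: the parent is nonane.
The principal characteristic group is a carboxylic acid (terminal –COOH), named with the suffix -oic acid.
Choose the numbering such that the carboxylic acid carbon is C-1 by definition.
That gives a fluoro group at C-9; an iodo group at C-8; a methyl group at C-7.
The substituents are ordered alphabetically, ignoring any di-/tri- multipliers.
The name is 9-fluoro-8-iodo-7-methylnonanoic acid.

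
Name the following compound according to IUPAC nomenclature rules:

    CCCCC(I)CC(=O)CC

The longest carbon chain that includes the carbonyl has 9 carbons, so the parent hydride is nonane.
A ketone (C=O on an internal carbon) is the principal characteristic group, giving the suffix -one.
Number the chain so that numbering from this end puts the carbonyl group at C-3 rather than C-7.
That gives the carbonyl at C-3; an iodo group at C-5.
The name is 5-iodononan-3-one.

5-iodononan-3-one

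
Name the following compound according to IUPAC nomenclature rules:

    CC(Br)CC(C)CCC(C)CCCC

2-bromo-4,7-dimethylundecane

The longest continuous carbon chain has 11 atoms, so the parent hydride is undecane.
Number the chain so that the substituent locant set {2,4,7} is lower than {5,8,10} at the first point of difference.
With this numbering: a bromo group at C-2; methyl groups at C-4 and C-7.
Prefixes are listed alphabetically: bromo, methyl.
The name is 2-bromo-4,7-dimethylundecane.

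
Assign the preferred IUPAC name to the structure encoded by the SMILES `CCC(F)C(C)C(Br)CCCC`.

The longest continuous carbon chain has 9 atoms, so the parent hydride is nonane.
Choose the numbering such that the substituent locant set {3,4,5} is lower than {5,6,7} at the first point of difference.
With this numbering: a bromo group at C-5; a fluoro group at C-3; a methyl group at C-4.
Substituent prefixes are cited in alphabetical order (multiplying prefixes like di-/tri- are ignored for ordering).
Assembling the pieces gives 5-bromo-3-fluoro-4-methylnonane.

5-bromo-3-fluoro-4-methylnonane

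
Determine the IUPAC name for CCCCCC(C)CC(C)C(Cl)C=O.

The longest carbon chain that includes the –CHO group has 10 carbons, so the parent hydride is decane.
An aldehyde (terminal –CHO) is the principal characteristic group, giving the suffix -al.
Choose the numbering such that the aldehyde carbon is C-1 by definition.
This places a chloro group at C-2; methyl groups at C-3 and C-5.
Substituent prefixes are cited in alphabetical order (multiplying prefixes like di-/tri- are ignored for ordering).
Assembling the pieces gives 2-chloro-3,5-dimethyldecanal.

2-chloro-3,5-dimethyldecanal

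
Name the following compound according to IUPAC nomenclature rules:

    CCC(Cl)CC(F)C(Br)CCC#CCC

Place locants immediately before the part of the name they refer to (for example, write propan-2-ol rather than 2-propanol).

The longest carbon chain that includes the multiple bond has 12 carbons, so the parent hydride is dodecane.
A C≡C triple bond in the chain gives the infix -yne-.
Number the chain so that numbering from this end puts the triple bond at C-3 rather than C-9.
This places the triple bond between C-3 and C-4; a bromo group at C-7; a chloro group at C-10; a fluoro group at C-8.
Substituent prefixes are cited in alphabetical order (multiplying prefixes like di-/tri- are ignored for ordering).
The name is 7-bromo-10-chloro-8-fluorododec-3-yne.

7-bromo-10-chloro-8-fluorododec-3-yne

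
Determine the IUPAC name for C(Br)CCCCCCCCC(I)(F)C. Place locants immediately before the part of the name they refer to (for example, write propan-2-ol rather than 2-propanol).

The parent chain contains 11 carbons (undecane).
Choose the numbering such that the substituent locant set {1,10,10} is lower than {2,2,11} at the first point of difference.
That gives a bromo group at C-1; a fluoro group at C-10; an iodo group at C-10.
The substituents are ordered alphabetically, ignoring any di-/tri- multipliers.
Assembling the pieces gives 1-bromo-10-fluoro-10-iodoundecane.

1-bromo-10-fluoro-10-iodoundecane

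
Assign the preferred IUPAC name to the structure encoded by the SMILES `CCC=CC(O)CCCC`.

non-3-en-5-ol

Counting along the main chain through the –OH group and the multiple bond gives 9 carbons: the parent is nonane.
An alcohol (–OH) is the principal characteristic group, giving the suffix -ol.
There is one C=C double bond, indicated by the ending -ene.
Choose the numbering such that numbering from this end puts the double bond at C-3 rather than C-6.
That gives the hydroxyl at C-5; the double bond between C-3 and C-4.
The name is non-3-en-5-ol.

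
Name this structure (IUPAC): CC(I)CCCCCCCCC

The longest continuous carbon chain has 11 atoms, so the parent hydride is undecane.
The numbering direction is chosen so that the substituent locant set {2} is lower than {10} at the first point of difference.
That gives an iodo group at C-2.
Putting it together: 2-iodoundecane.

2-iodoundecane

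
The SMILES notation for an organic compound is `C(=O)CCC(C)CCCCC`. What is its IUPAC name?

4-methylnonanal

The longest carbon chain that includes the –CHO group has 9 carbons, so the parent hydride is nonane.
An aldehyde (terminal –CHO) is the principal characteristic group, giving the suffix -al.
The numbering direction is chosen so that the aldehyde carbon is C-1 by definition.
This places a methyl group at C-4.
Assembling the pieces gives 4-methylnonanal.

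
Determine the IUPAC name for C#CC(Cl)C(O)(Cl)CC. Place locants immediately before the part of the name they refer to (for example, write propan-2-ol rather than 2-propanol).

Counting along the main chain through the –OH group and the multiple bond gives 6 carbons: the parent is hexane.
The highest-priority functional group is an alcohol (–OH), so the name ends in -ol.
The chain contains a C≡C triple bond, so the unsaturation ending is -yne.
Number the chain so that numbering from this end puts the hydroxyl group at C-3 rather than C-4.
This places the hydroxyl at C-3; the triple bond between C-5 and C-6; chloro groups at C-3 and C-4.
Assembling the pieces gives 3,4-dichlorohex-5-yn-3-ol.

3,4-dichlorohex-5-yn-3-ol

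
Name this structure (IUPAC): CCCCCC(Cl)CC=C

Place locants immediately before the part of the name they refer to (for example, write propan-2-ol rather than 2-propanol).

The longest carbon chain that includes the multiple bond has 9 carbons, so the parent hydride is nonane.
The chain contains a C=C double bond, so the unsaturation ending is -ene.
The numbering direction is chosen so that numbering from this end puts the double bond at C-1 rather than C-8.
With this numbering: the double bond between C-1 and C-2; a chloro group at C-4.
Putting it together: 4-chloronon-1-ene.

4-chloronon-1-ene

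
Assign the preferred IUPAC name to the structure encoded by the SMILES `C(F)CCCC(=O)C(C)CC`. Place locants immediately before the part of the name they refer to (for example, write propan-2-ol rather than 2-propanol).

The longest carbon chain that includes the carbonyl has 8 carbons, so the parent hydride is octane.
A ketone (C=O on an internal carbon) is the principal characteristic group, giving the suffix -one.
Number the chain so that numbering from this end puts the carbonyl group at C-4 rather than C-5.
That gives the carbonyl at C-4; a fluoro group at C-8; a methyl group at C-3.
Prefixes are listed alphabetically: fluoro, methyl.
Putting it together: 8-fluoro-3-methyloctan-4-one.

8-fluoro-3-methyloctan-4-one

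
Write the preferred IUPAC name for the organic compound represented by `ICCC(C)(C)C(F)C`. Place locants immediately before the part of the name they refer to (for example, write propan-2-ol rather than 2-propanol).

The parent chain contains 5 carbons (pentane).
Choose the numbering such that the substituent locant set {1,3,3,4} is lower than {2,3,3,5} at the first point of difference.
That gives a fluoro group at C-4; an iodo group at C-1; two methyl groups at C-3.
The substituents are ordered alphabetically, ignoring any di-/tri- multipliers.
Assembling the pieces gives 4-fluoro-1-iodo-3,3-dimethylpentane.

4-fluoro-1-iodo-3,3-dimethylpentane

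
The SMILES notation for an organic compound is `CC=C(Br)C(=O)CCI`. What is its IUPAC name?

4-bromo-1-iodohex-4-en-3-one

The longest chain bearing the carbonyl and the multiple bond is 6 carbons long (hexane).
A ketone (C=O on an internal carbon) is the principal characteristic group, giving the suffix -one.
A C=C double bond in the chain gives the infix -ene-.
Number the chain so that numbering from this end puts the carbonyl group at C-3 rather than C-4.
That gives the carbonyl at C-3; the double bond between C-4 and C-5; a bromo group at C-4; an iodo group at C-1.
Substituent prefixes are cited in alphabetical order (multiplying prefixes like di-/tri- are ignored for ordering).
Assembling the pieces gives 4-bromo-1-iodohex-4-en-3-one.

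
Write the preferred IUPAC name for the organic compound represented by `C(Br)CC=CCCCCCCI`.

1-bromo-10-iododec-3-ene

The longest chain bearing the multiple bond is 10 carbons long (decane).
A C=C double bond in the chain gives the infix -ene-.
Number the chain so that numbering from this end puts the double bond at C-3 rather than C-7.
That gives the double bond between C-3 and C-4; a bromo group at C-1; an iodo group at C-10.
Substituent prefixes are cited in alphabetical order (multiplying prefixes like di-/tri- are ignored for ordering).
Assembling the pieces gives 1-bromo-10-iododec-3-ene.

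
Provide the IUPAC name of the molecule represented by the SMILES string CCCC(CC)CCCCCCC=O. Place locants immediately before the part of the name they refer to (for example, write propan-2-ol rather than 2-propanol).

The longest chain bearing the –CHO group is 11 carbons long (undecane).
The highest-priority functional group is an aldehyde (terminal –CHO), so the name ends in -al.
Choose the numbering such that the aldehyde carbon is C-1 by definition.
This places an ethyl group at C-8.
The name is 8-ethylundecanal.

8-ethylundecanal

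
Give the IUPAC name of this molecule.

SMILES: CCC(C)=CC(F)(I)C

The longest chain bearing the multiple bond is 6 carbons long (hexane).
The chain contains a C=C double bond, so the unsaturation ending is -ene.
Choose the numbering such that the substituent locant set {2,2,4} is lower than {3,5,5} at the first point of difference.
This places the double bond between C-3 and C-4; a fluoro group at C-2; an iodo group at C-2; a methyl group at C-4.
The substituents are ordered alphabetically, ignoring any di-/tri- multipliers.
The name is 2-fluoro-2-iodo-4-methylhex-3-ene.

2-fluoro-2-iodo-4-methylhex-3-ene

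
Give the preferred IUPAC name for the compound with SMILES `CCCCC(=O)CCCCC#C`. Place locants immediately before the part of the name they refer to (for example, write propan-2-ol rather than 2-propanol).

undec-10-yn-5-one

Counting along the main chain through the carbonyl and the multiple bond gives 11 carbons: the parent is undecane.
The principal characteristic group is a ketone (C=O on an internal carbon), named with the suffix -one.
There is one C≡C triple bond, indicated by the ending -yne.
The numbering direction is chosen so that numbering from this end puts the carbonyl group at C-5 rather than C-7.
With this numbering: the carbonyl at C-5; the triple bond between C-10 and C-11.
Putting it together: undec-10-yn-5-one.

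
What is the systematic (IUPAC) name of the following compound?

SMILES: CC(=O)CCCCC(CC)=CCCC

7-ethylundec-7-en-2-one

Counting along the main chain through the carbonyl and the multiple bond gives 11 carbons: the parent is undecane.
The highest-priority functional group is a ketone (C=O on an internal carbon), so the name ends in -one.
The chain contains a C=C double bond, so the unsaturation ending is -ene.
Number the chain so that numbering from this end puts the carbonyl group at C-2 rather than C-10.
This places the carbonyl at C-2; the double bond between C-7 and C-8; an ethyl group at C-7.
Assembling the pieces gives 7-ethylundec-7-en-2-one.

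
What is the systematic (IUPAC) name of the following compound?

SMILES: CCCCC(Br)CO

The longest carbon chain that includes the –OH group has 6 carbons, so the parent hydride is hexane.
The principal characteristic group is an alcohol (–OH), named with the suffix -ol.
The numbering direction is chosen so that numbering from this end puts the hydroxyl group at C-1 rather than C-6.
This places the hydroxyl at C-1; a bromo group at C-2.
Assembling the pieces gives 2-bromohexan-1-ol.

2-bromohexan-1-ol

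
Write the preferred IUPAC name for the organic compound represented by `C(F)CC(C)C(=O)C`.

5-fluoro-3-methylpentan-2-one

Counting along the main chain through the carbonyl gives 5 carbons: the parent is pentane.
The highest-priority functional group is a ketone (C=O on an internal carbon), so the name ends in -one.
Number the chain so that numbering from this end puts the carbonyl group at C-2 rather than C-4.
With this numbering: the carbonyl at C-2; a fluoro group at C-5; a methyl group at C-3.
Prefixes are listed alphabetically: fluoro, methyl.
The name is 5-fluoro-3-methylpentan-2-one.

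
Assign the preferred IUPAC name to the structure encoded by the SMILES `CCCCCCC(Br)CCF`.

3-bromo-1-fluorononane

The parent chain contains 9 carbons (nonane).
The numbering direction is chosen so that the substituent locant set {1,3} is lower than {7,9} at the first point of difference.
This places a bromo group at C-3; a fluoro group at C-1.
Prefixes are listed alphabetically: bromo, fluoro.
Assembling the pieces gives 3-bromo-1-fluorononane.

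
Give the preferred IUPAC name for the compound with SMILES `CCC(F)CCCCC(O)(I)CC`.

8-fluoro-3-iododecan-3-ol

Counting along the main chain through the –OH group gives 10 carbons: the parent is decane.
The principal characteristic group is an alcohol (–OH), named with the suffix -ol.
Number the chain so that numbering from this end puts the hydroxyl group at C-3 rather than C-8.
That gives the hydroxyl at C-3; a fluoro group at C-8; an iodo group at C-3.
The substituents are ordered alphabetically, ignoring any di-/tri- multipliers.
The name is 8-fluoro-3-iododecan-3-ol.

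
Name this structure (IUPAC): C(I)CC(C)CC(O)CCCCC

1-iodo-3-methyldecan-5-ol

The longest chain bearing the –OH group is 10 carbons long (decane).
The principal characteristic group is an alcohol (–OH), named with the suffix -ol.
Number the chain so that numbering from this end puts the hydroxyl group at C-5 rather than C-6.
That gives the hydroxyl at C-5; an iodo group at C-1; a methyl group at C-3.
The substituents are ordered alphabetically, ignoring any di-/tri- multipliers.
Assembling the pieces gives 1-iodo-3-methyldecan-5-ol.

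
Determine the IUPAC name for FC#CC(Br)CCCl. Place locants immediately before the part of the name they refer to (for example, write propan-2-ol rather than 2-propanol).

The longest carbon chain that includes the multiple bond has 5 carbons, so the parent hydride is pentane.
The chain contains a C≡C triple bond, so the unsaturation ending is -yne.
Number the chain so that numbering from this end puts the triple bond at C-1 rather than C-4.
That gives the triple bond between C-1 and C-2; a bromo group at C-3; a chloro group at C-5; a fluoro group at C-1.
Prefixes are listed alphabetically: bromo, chloro, fluoro.
Assembling the pieces gives 3-bromo-5-chloro-1-fluoropent-1-yne.

3-bromo-5-chloro-1-fluoropent-1-yne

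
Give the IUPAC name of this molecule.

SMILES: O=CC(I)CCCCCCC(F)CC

Counting along the main chain through the –CHO group gives 11 carbons: the parent is undecane.
An aldehyde (terminal –CHO) is the principal characteristic group, giving the suffix -al.
Choose the numbering such that the aldehyde carbon is C-1 by definition.
With this numbering: a fluoro group at C-9; an iodo group at C-2.
Prefixes are listed alphabetically: fluoro, iodo.
The name is 9-fluoro-2-iodoundecanal.

9-fluoro-2-iodoundecanal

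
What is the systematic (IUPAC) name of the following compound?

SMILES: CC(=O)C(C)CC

The longest carbon chain that includes the carbonyl has 5 carbons, so the parent hydride is pentane.
A ketone (C=O on an internal carbon) is the principal characteristic group, giving the suffix -one.
Number the chain so that numbering from this end puts the carbonyl group at C-2 rather than C-4.
This places the carbonyl at C-2; a methyl group at C-3.
Putting it together: 3-methylpentan-2-one.

3-methylpentan-2-one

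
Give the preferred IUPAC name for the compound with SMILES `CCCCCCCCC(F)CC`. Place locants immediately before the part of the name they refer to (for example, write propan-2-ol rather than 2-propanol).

The longest carbon chain is 11 atoms: the parent is undecane.
Number the chain so that the substituent locant set {3} is lower than {9} at the first point of difference.
This places a fluoro group at C-3.
The name is 3-fluoroundecane.

3-fluoroundecane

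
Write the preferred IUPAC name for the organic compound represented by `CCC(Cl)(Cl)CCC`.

3,3-dichlorohexane

The longest carbon chain is 6 atoms: the parent is hexane.
Choose the numbering such that the substituent locant set {3,3} is lower than {4,4} at the first point of difference.
With this numbering: two chloro groups at C-3.
The name is 3,3-dichlorohexane.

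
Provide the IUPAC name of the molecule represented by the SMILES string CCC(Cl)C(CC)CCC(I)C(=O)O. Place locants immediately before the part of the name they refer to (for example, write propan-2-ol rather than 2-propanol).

The longest carbon chain that includes the –COOH group has 8 carbons, so the parent hydride is octane.
The principal characteristic group is a carboxylic acid (terminal –COOH), named with the suffix -oic acid.
Number the chain so that the carboxylic acid carbon is C-1 by definition.
With this numbering: a chloro group at C-6; an ethyl group at C-5; an iodo group at C-2.
The substituents are ordered alphabetically, ignoring any di-/tri- multipliers.
The name is 6-chloro-5-ethyl-2-iodooctanoic acid.

6-chloro-5-ethyl-2-iodooctanoic acid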